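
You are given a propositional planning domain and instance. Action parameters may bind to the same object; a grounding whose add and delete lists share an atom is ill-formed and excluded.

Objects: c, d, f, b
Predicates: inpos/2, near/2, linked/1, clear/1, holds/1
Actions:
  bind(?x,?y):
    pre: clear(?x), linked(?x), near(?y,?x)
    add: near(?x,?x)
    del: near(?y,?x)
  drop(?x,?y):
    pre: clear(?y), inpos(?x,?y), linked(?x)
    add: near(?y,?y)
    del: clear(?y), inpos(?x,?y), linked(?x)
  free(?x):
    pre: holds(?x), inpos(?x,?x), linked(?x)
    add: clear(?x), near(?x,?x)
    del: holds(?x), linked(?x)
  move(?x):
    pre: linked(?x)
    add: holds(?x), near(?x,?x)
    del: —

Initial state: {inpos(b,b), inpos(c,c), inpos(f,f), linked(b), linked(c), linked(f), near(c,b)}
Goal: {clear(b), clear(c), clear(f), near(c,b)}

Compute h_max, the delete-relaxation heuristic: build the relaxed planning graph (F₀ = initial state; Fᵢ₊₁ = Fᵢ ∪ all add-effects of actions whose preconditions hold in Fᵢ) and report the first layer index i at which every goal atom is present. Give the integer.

2

F0 = init (7 atoms)
F1 = F0 ∪ {holds(b), holds(c), holds(f), near(b,b), near(c,c), near(f,f)}  (13 atoms)
F2 = F1 ∪ {clear(b), clear(c), clear(f)}  (16 atoms)
goal ⊆ F2  ⇒  h_max = 2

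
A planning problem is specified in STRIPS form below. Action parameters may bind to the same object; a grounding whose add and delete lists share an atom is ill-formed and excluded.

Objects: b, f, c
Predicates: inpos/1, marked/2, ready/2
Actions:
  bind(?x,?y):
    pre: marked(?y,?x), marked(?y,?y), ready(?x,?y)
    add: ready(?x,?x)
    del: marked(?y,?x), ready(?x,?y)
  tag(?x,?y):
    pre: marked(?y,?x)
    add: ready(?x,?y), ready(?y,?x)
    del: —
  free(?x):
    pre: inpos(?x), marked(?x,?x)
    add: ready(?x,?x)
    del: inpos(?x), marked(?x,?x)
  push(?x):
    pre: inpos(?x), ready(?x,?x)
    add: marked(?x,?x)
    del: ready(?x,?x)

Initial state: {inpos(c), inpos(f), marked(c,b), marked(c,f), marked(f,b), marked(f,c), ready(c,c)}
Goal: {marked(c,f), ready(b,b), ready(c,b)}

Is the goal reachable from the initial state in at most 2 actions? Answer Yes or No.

No

1. tag(b,c)  →  {inpos(c), inpos(f), marked(c,b), marked(c,f), marked(f,b), marked(f,c), ready(b,c), ready(c,b), ready(c,c)}
2. push(c)  →  {inpos(c), inpos(f), marked(c,b), marked(c,c), marked(c,f), marked(f,b), marked(f,c), ready(b,c), ready(c,b)}
3. bind(b,c)  →  {inpos(c), inpos(f), marked(c,c), marked(c,f), marked(f,b), marked(f,c), ready(b,b), ready(c,b)}
optimal plan length = 3; 3 > 2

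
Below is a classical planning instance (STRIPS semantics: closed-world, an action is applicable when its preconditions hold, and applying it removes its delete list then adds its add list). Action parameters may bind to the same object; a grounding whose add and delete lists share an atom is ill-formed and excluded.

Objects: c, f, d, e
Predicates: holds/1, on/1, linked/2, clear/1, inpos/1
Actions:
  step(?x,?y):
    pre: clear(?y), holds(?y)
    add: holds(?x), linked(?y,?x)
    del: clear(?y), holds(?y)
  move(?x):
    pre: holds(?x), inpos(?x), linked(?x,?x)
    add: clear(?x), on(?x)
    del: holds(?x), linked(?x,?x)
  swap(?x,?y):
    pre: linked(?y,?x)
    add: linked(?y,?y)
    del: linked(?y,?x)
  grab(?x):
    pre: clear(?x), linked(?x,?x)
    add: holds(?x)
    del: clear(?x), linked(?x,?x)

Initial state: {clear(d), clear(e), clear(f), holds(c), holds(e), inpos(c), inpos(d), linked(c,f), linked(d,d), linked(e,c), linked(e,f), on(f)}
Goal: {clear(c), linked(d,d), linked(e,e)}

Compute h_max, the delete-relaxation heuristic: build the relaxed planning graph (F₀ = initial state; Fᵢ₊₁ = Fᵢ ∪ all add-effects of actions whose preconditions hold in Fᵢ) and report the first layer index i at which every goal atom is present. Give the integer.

2

F0 = init (12 atoms)
F1 = F0 ∪ {holds(d), holds(f), linked(c,c), linked(e,d), linked(e,e)}  (17 atoms)
F2 = F1 ∪ {clear(c), linked(d,c), linked(d,e), linked(d,f), linked(f,c), linked(f,d), linked(f,e), on(c), on(d)}  (26 atoms)
goal ⊆ F2  ⇒  h_max = 2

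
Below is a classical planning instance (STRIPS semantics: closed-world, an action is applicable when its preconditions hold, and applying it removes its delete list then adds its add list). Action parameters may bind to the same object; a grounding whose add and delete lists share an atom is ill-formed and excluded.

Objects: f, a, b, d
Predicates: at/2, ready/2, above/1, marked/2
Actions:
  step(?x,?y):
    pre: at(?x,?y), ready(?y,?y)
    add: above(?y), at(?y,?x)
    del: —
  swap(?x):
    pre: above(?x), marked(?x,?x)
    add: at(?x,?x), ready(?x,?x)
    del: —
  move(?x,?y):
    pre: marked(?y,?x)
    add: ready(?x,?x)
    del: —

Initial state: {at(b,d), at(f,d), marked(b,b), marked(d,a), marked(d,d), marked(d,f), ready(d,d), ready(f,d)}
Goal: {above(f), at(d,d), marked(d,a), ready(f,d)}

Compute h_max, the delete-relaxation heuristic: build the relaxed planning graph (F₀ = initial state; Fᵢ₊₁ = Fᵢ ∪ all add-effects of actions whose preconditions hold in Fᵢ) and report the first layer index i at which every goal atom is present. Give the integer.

2

F0 = init (8 atoms)
F1 = F0 ∪ {above(d), at(d,b), at(d,f), ready(a,a), ready(b,b), ready(f,f)}  (14 atoms)
F2 = F1 ∪ {above(b), above(f), at(d,d)}  (17 atoms)
goal ⊆ F2  ⇒  h_max = 2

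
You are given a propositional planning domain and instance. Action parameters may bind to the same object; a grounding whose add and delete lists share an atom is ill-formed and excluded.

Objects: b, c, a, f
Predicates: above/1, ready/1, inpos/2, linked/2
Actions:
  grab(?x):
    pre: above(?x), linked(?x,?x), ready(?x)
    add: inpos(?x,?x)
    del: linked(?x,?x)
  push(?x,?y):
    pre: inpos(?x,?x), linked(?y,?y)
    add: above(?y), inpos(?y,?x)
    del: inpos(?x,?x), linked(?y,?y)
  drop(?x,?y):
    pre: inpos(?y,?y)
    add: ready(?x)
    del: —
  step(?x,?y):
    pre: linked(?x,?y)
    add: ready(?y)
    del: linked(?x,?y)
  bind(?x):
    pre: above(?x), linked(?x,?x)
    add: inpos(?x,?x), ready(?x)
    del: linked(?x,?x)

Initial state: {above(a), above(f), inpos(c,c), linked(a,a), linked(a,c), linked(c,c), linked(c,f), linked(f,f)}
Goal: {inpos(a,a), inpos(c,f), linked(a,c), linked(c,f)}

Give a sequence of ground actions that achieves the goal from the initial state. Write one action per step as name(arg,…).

1. bind(a)  →  {above(a), above(f), inpos(a,a), inpos(c,c), linked(a,c), linked(c,c), linked(c,f), linked(f,f), ready(a)}
2. bind(f)  →  {above(a), above(f), inpos(a,a), inpos(c,c), inpos(f,f), linked(a,c), linked(c,c), linked(c,f), ready(a), ready(f)}
3. push(f,c)  →  {above(a), above(c), above(f), inpos(a,a), inpos(c,c), inpos(c,f), linked(a,c), linked(c,f), ready(a), ready(f)}

bind(a); bind(f); push(f,c)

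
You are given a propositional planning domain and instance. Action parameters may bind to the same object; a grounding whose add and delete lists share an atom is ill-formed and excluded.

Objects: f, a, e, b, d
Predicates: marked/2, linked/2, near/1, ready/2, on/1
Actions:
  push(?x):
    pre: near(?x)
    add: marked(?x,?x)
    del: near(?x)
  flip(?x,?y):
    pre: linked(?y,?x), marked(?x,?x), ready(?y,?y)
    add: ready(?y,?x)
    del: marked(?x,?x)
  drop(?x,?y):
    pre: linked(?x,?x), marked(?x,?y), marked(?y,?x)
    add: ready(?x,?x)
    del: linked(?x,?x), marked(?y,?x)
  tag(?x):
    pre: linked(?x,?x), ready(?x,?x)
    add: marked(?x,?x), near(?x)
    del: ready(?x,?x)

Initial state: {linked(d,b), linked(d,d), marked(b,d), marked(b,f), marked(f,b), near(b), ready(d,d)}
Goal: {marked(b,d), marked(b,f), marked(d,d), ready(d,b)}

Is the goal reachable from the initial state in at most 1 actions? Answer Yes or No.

No

1. push(b)  →  {linked(d,b), linked(d,d), marked(b,b), marked(b,d), marked(b,f), marked(f,b), ready(d,d)}
2. flip(b,d)  →  {linked(d,b), linked(d,d), marked(b,d), marked(b,f), marked(f,b), ready(d,b), ready(d,d)}
3. tag(d)  →  {linked(d,b), linked(d,d), marked(b,d), marked(b,f), marked(d,d), marked(f,b), near(d), ready(d,b)}
optimal plan length = 3; 3 > 1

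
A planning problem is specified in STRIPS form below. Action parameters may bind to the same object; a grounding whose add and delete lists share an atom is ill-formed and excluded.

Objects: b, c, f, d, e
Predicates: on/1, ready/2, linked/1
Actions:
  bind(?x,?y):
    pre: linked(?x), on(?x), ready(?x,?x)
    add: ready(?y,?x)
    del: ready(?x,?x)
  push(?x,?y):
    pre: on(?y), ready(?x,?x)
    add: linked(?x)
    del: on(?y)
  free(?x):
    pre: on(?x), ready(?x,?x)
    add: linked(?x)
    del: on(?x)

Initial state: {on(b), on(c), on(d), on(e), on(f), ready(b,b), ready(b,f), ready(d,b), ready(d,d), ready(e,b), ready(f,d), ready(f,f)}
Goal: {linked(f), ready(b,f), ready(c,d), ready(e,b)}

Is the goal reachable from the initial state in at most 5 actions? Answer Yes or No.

1. push(f,b)  →  {linked(f), on(c), on(d), on(e), on(f), ready(b,b), ready(b,f), ready(d,b), ready(d,d), ready(e,b), ready(f,d), ready(f,f)}
2. push(d,c)  →  {linked(d), linked(f), on(d), on(e), on(f), ready(b,b), ready(b,f), ready(d,b), ready(d,d), ready(e,b), ready(f,d), ready(f,f)}
3. bind(d,c)  →  {linked(d), linked(f), on(d), on(e), on(f), ready(b,b), ready(b,f), ready(c,d), ready(d,b), ready(e,b), ready(f,d), ready(f,f)}
optimal plan length = 3; 3 ≤ 5

Yes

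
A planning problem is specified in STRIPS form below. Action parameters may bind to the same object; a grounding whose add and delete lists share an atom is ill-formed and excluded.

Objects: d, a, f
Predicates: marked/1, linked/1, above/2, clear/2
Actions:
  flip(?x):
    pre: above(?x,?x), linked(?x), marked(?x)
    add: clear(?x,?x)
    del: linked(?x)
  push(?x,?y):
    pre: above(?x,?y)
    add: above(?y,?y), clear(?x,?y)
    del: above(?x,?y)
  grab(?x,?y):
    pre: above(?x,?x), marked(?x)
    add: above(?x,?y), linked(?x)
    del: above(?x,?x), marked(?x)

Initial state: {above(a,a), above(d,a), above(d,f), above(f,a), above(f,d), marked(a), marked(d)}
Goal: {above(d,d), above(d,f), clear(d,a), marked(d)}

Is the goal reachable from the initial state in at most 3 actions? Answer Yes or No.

Yes

1. push(d,a)  →  {above(a,a), above(d,f), above(f,a), above(f,d), clear(d,a), marked(a), marked(d)}
2. push(f,d)  →  {above(a,a), above(d,d), above(d,f), above(f,a), clear(d,a), clear(f,d), marked(a), marked(d)}
optimal plan length = 2; 2 ≤ 3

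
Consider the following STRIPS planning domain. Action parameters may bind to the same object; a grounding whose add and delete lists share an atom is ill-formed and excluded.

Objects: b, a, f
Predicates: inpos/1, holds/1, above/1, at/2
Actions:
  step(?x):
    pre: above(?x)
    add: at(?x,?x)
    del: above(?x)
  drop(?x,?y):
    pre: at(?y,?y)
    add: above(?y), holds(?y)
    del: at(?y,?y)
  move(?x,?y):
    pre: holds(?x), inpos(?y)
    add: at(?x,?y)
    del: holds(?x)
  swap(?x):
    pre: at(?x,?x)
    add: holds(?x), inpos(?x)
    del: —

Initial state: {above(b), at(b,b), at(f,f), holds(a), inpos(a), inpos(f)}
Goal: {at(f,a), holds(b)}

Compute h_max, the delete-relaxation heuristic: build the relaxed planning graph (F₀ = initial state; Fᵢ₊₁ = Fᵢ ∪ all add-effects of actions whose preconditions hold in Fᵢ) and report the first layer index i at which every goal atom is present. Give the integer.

2

F0 = init (6 atoms)
F1 = F0 ∪ {above(f), at(a,a), at(a,f), holds(b), holds(f), inpos(b)}  (12 atoms)
F2 = F1 ∪ {above(a), at(a,b), at(b,a), at(b,f), at(f,a), at(f,b)}  (18 atoms)
goal ⊆ F2  ⇒  h_max = 2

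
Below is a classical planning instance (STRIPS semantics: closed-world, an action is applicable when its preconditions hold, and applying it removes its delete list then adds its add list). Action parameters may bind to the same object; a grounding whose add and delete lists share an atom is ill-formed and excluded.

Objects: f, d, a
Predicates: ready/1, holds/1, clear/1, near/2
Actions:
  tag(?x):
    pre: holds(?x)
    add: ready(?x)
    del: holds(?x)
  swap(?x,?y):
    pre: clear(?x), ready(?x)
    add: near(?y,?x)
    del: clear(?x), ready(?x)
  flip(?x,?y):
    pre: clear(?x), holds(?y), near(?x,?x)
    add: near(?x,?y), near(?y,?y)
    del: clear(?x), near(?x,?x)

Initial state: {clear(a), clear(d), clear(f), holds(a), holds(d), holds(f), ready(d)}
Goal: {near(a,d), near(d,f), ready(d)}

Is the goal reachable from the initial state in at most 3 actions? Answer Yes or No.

1. tag(f)  →  {clear(a), clear(d), clear(f), holds(a), holds(d), ready(d), ready(f)}
2. swap(f,d)  →  {clear(a), clear(d), holds(a), holds(d), near(d,f), ready(d)}
3. swap(d,a)  →  {clear(a), holds(a), holds(d), near(a,d), near(d,f)}
4. tag(d)  →  {clear(a), holds(a), near(a,d), near(d,f), ready(d)}
optimal plan length = 4; 4 > 3

No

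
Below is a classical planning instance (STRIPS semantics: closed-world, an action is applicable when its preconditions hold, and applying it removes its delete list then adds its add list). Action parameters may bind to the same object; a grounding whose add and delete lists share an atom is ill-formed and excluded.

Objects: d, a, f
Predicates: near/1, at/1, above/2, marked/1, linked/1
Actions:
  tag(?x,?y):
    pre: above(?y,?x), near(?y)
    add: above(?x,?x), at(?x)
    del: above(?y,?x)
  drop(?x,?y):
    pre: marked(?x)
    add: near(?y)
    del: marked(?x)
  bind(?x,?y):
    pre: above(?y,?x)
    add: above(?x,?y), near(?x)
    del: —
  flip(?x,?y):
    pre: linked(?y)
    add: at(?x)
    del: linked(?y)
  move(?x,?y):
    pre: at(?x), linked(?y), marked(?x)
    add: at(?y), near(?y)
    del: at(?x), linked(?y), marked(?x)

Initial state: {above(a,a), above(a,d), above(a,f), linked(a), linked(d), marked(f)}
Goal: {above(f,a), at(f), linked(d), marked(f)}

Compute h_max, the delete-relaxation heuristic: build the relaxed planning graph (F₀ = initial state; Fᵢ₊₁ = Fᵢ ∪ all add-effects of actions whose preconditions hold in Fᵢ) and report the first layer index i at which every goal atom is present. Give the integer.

F0 = init (6 atoms)
F1 = F0 ∪ {above(d,a), above(f,a), at(a), at(d), at(f), near(a), near(d), near(f)}  (14 atoms)
goal ⊆ F1  ⇒  h_max = 1

1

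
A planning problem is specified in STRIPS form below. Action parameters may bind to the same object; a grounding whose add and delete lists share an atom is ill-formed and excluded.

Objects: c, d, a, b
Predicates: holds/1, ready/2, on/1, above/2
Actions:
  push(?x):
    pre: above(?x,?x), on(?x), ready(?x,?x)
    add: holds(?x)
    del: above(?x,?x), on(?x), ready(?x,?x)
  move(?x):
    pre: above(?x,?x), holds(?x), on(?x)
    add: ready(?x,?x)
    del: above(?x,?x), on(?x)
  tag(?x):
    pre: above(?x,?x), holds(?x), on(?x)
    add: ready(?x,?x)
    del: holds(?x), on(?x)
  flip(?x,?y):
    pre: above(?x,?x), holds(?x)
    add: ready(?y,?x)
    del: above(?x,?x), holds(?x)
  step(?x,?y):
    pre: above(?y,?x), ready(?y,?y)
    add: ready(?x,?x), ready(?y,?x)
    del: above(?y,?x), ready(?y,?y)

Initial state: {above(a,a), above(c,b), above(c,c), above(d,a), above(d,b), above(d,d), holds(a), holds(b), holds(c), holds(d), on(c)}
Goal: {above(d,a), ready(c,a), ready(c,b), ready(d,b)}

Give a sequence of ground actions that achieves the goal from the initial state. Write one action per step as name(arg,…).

move(c); flip(d,d); flip(a,c); step(b,c); step(b,d)

1. move(c)  →  {above(a,a), above(c,b), above(d,a), above(d,b), above(d,d), holds(a), holds(b), holds(c), holds(d), ready(c,c)}
2. flip(d,d)  →  {above(a,a), above(c,b), above(d,a), above(d,b), holds(a), holds(b), holds(c), ready(c,c), ready(d,d)}
3. flip(a,c)  →  {above(c,b), above(d,a), above(d,b), holds(b), holds(c), ready(c,a), ready(c,c), ready(d,d)}
4. step(b,c)  →  {above(d,a), above(d,b), holds(b), holds(c), ready(b,b), ready(c,a), ready(c,b), ready(d,d)}
5. step(b,d)  →  {above(d,a), holds(b), holds(c), ready(b,b), ready(c,a), ready(c,b), ready(d,b)}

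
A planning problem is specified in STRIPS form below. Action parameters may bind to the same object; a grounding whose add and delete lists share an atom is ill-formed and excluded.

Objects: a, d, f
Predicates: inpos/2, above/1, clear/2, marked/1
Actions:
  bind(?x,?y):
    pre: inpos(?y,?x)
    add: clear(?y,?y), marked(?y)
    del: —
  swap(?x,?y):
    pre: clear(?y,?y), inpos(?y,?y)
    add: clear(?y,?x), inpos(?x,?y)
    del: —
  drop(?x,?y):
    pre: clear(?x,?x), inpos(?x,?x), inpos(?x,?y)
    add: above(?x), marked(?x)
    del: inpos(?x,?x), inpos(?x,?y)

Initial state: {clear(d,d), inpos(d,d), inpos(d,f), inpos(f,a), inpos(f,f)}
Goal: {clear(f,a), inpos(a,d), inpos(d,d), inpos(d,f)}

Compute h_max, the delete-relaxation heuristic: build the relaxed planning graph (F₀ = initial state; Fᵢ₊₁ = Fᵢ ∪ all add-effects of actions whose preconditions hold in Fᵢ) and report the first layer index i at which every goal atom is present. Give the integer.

2

F0 = init (5 atoms)
F1 = F0 ∪ {above(d), clear(d,a), clear(d,f), clear(f,f), inpos(a,d), inpos(f,d), marked(d), marked(f)}  (13 atoms)
F2 = F1 ∪ {above(f), clear(a,a), clear(f,a), clear(f,d), inpos(a,f), marked(a)}  (19 atoms)
goal ⊆ F2  ⇒  h_max = 2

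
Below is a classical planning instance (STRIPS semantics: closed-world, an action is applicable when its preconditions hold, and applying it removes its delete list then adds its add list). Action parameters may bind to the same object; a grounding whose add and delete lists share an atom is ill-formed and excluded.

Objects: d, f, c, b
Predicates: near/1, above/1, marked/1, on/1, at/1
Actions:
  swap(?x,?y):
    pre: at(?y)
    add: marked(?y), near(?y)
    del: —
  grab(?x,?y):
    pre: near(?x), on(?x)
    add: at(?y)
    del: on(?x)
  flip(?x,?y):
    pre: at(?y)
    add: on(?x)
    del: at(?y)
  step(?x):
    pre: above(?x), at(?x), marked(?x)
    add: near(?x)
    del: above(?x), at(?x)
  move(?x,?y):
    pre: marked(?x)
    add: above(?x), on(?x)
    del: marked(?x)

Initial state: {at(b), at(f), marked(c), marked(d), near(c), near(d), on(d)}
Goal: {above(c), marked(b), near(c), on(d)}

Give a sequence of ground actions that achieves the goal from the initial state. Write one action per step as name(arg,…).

1. swap(d,b)  →  {at(b), at(f), marked(b), marked(c), marked(d), near(b), near(c), near(d), on(d)}
2. move(c,d)  →  {above(c), at(b), at(f), marked(b), marked(d), near(b), near(c), near(d), on(c), on(d)}

swap(d,b); move(c,d)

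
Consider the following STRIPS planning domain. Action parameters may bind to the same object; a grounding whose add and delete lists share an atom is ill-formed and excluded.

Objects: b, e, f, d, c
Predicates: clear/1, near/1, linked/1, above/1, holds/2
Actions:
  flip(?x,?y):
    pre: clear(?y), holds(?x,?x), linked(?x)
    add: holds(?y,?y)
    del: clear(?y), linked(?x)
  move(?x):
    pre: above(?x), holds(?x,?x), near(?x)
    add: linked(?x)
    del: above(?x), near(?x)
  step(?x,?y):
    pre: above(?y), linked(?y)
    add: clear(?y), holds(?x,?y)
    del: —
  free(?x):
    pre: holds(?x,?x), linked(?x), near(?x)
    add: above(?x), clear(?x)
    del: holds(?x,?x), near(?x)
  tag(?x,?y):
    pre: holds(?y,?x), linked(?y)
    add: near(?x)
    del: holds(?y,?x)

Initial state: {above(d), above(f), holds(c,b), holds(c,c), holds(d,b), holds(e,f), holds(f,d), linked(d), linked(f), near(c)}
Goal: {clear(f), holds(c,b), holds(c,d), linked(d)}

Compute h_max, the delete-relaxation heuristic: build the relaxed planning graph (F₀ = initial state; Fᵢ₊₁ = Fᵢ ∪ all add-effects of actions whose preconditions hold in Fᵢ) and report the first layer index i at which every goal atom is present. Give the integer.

1

F0 = init (10 atoms)
F1 = F0 ∪ {clear(d), clear(f), holds(b,d), holds(b,f), holds(c,d), holds(c,f), holds(d,d), holds(d,f), holds(e,d), holds(f,f), near(b), near(d)}  (22 atoms)
goal ⊆ F1  ⇒  h_max = 1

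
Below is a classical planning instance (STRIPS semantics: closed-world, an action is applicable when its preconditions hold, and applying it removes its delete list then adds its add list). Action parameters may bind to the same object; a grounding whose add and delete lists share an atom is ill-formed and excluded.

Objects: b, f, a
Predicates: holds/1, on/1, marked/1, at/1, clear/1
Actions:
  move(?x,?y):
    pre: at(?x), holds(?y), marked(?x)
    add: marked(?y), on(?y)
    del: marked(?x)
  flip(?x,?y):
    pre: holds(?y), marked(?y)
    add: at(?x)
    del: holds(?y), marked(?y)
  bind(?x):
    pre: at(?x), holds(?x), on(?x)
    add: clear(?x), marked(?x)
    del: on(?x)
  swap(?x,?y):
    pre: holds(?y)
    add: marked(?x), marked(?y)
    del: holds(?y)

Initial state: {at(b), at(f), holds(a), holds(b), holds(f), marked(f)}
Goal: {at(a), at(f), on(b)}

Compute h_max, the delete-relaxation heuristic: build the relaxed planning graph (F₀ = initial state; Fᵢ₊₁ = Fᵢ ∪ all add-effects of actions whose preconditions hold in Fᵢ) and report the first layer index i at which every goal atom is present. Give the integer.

1

F0 = init (6 atoms)
F1 = F0 ∪ {at(a), marked(a), marked(b), on(a), on(b)}  (11 atoms)
goal ⊆ F1  ⇒  h_max = 1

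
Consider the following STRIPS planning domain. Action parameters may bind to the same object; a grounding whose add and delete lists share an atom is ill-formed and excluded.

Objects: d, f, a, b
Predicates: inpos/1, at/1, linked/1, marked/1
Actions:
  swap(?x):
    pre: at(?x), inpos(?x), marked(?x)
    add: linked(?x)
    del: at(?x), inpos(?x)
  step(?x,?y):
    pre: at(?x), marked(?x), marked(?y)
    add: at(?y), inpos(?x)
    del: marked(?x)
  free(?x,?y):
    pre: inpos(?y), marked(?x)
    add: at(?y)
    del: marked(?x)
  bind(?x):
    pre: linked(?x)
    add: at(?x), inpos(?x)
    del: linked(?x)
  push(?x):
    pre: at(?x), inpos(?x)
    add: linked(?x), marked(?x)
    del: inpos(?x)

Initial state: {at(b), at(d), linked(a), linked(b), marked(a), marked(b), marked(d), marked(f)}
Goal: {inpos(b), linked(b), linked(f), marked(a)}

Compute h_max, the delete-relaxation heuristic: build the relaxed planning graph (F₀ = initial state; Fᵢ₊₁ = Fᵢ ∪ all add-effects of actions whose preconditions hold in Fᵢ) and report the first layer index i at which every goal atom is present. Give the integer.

3

F0 = init (8 atoms)
F1 = F0 ∪ {at(a), at(f), inpos(a), inpos(b), inpos(d)}  (13 atoms)
F2 = F1 ∪ {inpos(f), linked(d)}  (15 atoms)
F3 = F2 ∪ {linked(f)}  (16 atoms)
goal ⊆ F3  ⇒  h_max = 3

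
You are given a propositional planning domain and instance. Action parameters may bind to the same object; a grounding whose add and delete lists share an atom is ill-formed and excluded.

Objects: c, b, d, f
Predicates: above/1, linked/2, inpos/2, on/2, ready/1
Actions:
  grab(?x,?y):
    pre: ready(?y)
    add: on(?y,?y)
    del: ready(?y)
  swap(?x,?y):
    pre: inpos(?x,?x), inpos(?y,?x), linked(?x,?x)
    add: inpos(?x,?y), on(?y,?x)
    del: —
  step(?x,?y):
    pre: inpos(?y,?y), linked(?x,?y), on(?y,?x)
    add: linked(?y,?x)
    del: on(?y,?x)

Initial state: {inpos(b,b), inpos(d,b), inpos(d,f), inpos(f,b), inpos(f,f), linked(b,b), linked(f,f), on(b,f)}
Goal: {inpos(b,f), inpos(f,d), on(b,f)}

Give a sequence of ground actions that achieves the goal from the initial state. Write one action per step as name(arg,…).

1. swap(b,f)  →  {inpos(b,b), inpos(b,f), inpos(d,b), inpos(d,f), inpos(f,b), inpos(f,f), linked(b,b), linked(f,f), on(b,f), on(f,b)}
2. swap(f,d)  →  {inpos(b,b), inpos(b,f), inpos(d,b), inpos(d,f), inpos(f,b), inpos(f,d), inpos(f,f), linked(b,b), linked(f,f), on(b,f), on(d,f), on(f,b)}

swap(b,f); swap(f,d)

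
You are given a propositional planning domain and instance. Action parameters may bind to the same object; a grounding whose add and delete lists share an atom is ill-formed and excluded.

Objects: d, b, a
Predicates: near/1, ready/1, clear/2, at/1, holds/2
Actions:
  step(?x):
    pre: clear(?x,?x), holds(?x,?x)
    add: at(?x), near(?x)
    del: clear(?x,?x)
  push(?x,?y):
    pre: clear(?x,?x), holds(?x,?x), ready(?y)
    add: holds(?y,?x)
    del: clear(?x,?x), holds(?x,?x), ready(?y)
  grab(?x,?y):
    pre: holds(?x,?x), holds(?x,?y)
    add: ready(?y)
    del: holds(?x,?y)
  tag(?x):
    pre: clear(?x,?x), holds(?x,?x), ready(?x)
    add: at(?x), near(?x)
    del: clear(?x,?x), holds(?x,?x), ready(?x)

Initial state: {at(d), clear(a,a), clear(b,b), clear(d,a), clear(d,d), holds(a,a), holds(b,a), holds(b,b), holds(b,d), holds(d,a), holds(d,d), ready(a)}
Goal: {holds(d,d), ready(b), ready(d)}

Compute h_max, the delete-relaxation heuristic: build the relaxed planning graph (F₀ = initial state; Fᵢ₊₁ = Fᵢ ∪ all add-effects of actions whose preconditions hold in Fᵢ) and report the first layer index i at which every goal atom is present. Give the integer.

1

F0 = init (12 atoms)
F1 = F0 ∪ {at(a), at(b), holds(a,b), holds(a,d), near(a), near(b), near(d), ready(b), ready(d)}  (21 atoms)
goal ⊆ F1  ⇒  h_max = 1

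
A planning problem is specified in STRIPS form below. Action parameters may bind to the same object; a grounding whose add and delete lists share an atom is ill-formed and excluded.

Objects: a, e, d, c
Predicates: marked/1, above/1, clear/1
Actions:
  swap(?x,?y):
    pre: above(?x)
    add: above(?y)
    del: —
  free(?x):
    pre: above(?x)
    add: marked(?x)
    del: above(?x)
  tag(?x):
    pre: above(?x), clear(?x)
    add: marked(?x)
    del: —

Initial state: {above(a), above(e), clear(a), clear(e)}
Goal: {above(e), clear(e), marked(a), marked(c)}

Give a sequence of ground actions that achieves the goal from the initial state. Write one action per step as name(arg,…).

swap(a,c); free(a); free(c)

1. swap(a,c)  →  {above(a), above(c), above(e), clear(a), clear(e)}
2. free(a)  →  {above(c), above(e), clear(a), clear(e), marked(a)}
3. free(c)  →  {above(e), clear(a), clear(e), marked(a), marked(c)}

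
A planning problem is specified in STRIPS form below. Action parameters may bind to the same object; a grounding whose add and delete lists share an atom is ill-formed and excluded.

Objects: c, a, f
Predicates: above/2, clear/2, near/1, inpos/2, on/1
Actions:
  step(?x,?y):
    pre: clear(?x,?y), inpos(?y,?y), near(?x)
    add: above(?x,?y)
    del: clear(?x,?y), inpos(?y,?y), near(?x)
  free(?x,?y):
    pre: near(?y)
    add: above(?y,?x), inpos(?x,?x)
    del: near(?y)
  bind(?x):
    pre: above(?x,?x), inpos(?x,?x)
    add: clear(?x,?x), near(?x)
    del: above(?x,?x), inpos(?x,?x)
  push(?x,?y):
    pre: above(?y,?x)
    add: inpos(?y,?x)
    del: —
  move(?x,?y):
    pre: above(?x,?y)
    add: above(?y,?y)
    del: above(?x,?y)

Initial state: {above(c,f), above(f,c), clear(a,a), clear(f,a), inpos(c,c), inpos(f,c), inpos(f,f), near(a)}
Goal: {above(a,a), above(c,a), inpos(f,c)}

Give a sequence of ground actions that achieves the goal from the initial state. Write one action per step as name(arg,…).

free(a,a); move(f,c); bind(c); free(a,c)

1. free(a,a)  →  {above(a,a), above(c,f), above(f,c), clear(a,a), clear(f,a), inpos(a,a), inpos(c,c), inpos(f,c), inpos(f,f)}
2. move(f,c)  →  {above(a,a), above(c,c), above(c,f), clear(a,a), clear(f,a), inpos(a,a), inpos(c,c), inpos(f,c), inpos(f,f)}
3. bind(c)  →  {above(a,a), above(c,f), clear(a,a), clear(c,c), clear(f,a), inpos(a,a), inpos(f,c), inpos(f,f), near(c)}
4. free(a,c)  →  {above(a,a), above(c,a), above(c,f), clear(a,a), clear(c,c), clear(f,a), inpos(a,a), inpos(f,c), inpos(f,f)}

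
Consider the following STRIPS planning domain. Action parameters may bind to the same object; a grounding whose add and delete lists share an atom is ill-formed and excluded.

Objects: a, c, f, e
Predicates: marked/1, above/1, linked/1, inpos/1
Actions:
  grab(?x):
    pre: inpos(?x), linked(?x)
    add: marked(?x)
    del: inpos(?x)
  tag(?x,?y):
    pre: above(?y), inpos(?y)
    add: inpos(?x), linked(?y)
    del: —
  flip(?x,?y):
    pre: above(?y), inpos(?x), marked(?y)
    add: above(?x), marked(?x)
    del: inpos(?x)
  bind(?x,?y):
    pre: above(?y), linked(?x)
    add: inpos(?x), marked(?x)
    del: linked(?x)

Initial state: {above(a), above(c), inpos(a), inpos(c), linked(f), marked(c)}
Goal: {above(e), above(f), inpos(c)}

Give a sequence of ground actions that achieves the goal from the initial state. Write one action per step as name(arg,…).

tag(f,a); tag(e,a); flip(f,c); flip(e,c)

1. tag(f,a)  →  {above(a), above(c), inpos(a), inpos(c), inpos(f), linked(a), linked(f), marked(c)}
2. tag(e,a)  →  {above(a), above(c), inpos(a), inpos(c), inpos(e), inpos(f), linked(a), linked(f), marked(c)}
3. flip(f,c)  →  {above(a), above(c), above(f), inpos(a), inpos(c), inpos(e), linked(a), linked(f), marked(c), marked(f)}
4. flip(e,c)  →  {above(a), above(c), above(e), above(f), inpos(a), inpos(c), linked(a), linked(f), marked(c), marked(e), marked(f)}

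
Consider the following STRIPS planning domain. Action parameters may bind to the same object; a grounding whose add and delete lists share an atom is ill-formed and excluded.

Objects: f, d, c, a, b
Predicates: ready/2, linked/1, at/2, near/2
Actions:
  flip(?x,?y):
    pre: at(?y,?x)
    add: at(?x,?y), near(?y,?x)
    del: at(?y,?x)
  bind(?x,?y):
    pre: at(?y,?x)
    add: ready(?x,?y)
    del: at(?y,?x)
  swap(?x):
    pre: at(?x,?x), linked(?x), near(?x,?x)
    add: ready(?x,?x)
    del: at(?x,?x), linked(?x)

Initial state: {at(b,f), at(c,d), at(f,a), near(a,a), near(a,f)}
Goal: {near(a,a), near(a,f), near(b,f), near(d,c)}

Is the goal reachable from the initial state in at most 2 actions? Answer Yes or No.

No

1. flip(f,b)  →  {at(c,d), at(f,a), at(f,b), near(a,a), near(a,f), near(b,f)}
2. flip(d,c)  →  {at(d,c), at(f,a), at(f,b), near(a,a), near(a,f), near(b,f), near(c,d)}
3. flip(c,d)  →  {at(c,d), at(f,a), at(f,b), near(a,a), near(a,f), near(b,f), near(c,d), near(d,c)}
optimal plan length = 3; 3 > 2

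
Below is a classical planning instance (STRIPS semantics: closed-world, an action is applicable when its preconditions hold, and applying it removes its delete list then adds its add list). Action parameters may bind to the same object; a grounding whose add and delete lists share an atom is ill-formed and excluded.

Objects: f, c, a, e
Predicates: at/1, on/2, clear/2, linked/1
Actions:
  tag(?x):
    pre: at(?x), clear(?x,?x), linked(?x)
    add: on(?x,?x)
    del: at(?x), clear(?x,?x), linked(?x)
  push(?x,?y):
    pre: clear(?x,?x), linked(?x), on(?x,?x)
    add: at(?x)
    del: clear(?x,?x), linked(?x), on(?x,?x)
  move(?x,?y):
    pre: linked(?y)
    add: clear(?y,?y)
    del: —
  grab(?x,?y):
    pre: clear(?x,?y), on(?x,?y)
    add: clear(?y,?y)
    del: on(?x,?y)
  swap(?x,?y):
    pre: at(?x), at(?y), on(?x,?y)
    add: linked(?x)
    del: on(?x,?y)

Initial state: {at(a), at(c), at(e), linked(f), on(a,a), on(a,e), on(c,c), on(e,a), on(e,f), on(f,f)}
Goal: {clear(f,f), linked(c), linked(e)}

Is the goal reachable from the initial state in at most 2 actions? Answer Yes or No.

1. move(f,f)  →  {at(a), at(c), at(e), clear(f,f), linked(f), on(a,a), on(a,e), on(c,c), on(e,a), on(e,f), on(f,f)}
2. swap(c,c)  →  {at(a), at(c), at(e), clear(f,f), linked(c), linked(f), on(a,a), on(a,e), on(e,a), on(e,f), on(f,f)}
3. swap(e,a)  →  {at(a), at(c), at(e), clear(f,f), linked(c), linked(e), linked(f), on(a,a), on(a,e), on(e,f), on(f,f)}
optimal plan length = 3; 3 > 2

No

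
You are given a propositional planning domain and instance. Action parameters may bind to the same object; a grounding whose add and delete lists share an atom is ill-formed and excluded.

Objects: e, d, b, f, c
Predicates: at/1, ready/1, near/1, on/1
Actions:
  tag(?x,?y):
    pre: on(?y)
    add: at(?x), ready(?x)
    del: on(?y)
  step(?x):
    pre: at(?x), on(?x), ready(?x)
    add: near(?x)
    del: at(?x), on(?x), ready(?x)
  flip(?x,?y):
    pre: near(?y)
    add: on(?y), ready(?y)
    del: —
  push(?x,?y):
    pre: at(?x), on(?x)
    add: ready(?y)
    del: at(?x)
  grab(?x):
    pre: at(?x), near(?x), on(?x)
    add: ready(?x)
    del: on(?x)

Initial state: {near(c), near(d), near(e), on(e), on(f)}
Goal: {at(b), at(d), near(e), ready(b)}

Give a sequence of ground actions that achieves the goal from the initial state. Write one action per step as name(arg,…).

1. tag(d,e)  →  {at(d), near(c), near(d), near(e), on(f), ready(d)}
2. tag(b,f)  →  {at(b), at(d), near(c), near(d), near(e), ready(b), ready(d)}

tag(d,e); tag(b,f)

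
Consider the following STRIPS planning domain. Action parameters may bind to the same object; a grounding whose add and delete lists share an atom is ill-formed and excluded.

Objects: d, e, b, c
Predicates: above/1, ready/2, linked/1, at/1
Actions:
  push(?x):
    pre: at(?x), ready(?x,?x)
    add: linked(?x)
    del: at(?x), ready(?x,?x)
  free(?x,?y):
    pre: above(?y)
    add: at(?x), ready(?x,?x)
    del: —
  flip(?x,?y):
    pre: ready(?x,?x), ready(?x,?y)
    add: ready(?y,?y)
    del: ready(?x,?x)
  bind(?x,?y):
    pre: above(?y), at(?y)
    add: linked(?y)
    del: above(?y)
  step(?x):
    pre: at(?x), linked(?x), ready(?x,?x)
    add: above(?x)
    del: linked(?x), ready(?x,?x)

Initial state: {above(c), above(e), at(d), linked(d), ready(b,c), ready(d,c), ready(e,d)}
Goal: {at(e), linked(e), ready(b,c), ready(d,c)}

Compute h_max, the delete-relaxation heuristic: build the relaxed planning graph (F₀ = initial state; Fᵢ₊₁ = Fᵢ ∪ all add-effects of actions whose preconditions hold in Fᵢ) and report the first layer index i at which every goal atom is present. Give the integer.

F0 = init (7 atoms)
F1 = F0 ∪ {at(b), at(c), at(e), ready(b,b), ready(c,c), ready(d,d), ready(e,e)}  (14 atoms)
F2 = F1 ∪ {above(d), linked(b), linked(c), linked(e)}  (18 atoms)
goal ⊆ F2  ⇒  h_max = 2

2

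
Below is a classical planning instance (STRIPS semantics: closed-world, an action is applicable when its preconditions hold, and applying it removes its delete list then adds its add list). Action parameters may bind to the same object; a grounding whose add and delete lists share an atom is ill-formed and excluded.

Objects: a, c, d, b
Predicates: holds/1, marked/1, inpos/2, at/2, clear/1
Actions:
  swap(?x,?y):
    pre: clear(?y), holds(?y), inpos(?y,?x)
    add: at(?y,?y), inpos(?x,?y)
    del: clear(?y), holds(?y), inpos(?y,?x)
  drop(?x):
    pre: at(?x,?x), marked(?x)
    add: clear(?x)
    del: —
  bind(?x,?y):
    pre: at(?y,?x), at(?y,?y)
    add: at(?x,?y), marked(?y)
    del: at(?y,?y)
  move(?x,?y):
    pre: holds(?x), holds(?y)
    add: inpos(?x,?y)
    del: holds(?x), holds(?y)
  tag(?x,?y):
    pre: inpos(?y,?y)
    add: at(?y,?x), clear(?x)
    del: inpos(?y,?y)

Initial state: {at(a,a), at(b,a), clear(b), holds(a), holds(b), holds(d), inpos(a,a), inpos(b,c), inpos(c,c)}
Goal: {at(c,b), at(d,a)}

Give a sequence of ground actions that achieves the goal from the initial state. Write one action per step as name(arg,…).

1. move(d,d)  →  {at(a,a), at(b,a), clear(b), holds(a), holds(b), inpos(a,a), inpos(b,c), inpos(c,c), inpos(d,d)}
2. tag(a,d)  →  {at(a,a), at(b,a), at(d,a), clear(a), clear(b), holds(a), holds(b), inpos(a,a), inpos(b,c), inpos(c,c)}
3. tag(b,c)  →  {at(a,a), at(b,a), at(c,b), at(d,a), clear(a), clear(b), holds(a), holds(b), inpos(a,a), inpos(b,c)}

move(d,d); tag(a,d); tag(b,c)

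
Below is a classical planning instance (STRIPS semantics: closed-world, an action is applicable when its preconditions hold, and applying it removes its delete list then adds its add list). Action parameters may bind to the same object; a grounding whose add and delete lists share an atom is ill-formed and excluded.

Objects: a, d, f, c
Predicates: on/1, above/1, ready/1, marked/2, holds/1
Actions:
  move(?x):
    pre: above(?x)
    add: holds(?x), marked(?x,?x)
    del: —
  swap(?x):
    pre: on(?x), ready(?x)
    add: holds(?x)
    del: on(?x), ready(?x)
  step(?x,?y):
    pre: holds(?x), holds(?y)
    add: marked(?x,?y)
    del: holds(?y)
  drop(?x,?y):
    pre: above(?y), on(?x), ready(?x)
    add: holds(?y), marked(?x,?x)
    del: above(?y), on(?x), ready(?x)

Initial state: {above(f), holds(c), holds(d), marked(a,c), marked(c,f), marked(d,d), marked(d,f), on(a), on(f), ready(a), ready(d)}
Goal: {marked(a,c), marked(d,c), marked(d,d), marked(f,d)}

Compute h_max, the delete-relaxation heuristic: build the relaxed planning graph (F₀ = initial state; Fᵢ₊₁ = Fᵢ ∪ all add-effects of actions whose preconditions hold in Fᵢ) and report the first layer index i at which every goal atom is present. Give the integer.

2

F0 = init (11 atoms)
F1 = F0 ∪ {holds(a), holds(f), marked(a,a), marked(c,c), marked(c,d), marked(d,c), marked(f,f)}  (18 atoms)
F2 = F1 ∪ {marked(a,d), marked(a,f), marked(c,a), marked(d,a), marked(f,a), marked(f,c), marked(f,d)}  (25 atoms)
goal ⊆ F2  ⇒  h_max = 2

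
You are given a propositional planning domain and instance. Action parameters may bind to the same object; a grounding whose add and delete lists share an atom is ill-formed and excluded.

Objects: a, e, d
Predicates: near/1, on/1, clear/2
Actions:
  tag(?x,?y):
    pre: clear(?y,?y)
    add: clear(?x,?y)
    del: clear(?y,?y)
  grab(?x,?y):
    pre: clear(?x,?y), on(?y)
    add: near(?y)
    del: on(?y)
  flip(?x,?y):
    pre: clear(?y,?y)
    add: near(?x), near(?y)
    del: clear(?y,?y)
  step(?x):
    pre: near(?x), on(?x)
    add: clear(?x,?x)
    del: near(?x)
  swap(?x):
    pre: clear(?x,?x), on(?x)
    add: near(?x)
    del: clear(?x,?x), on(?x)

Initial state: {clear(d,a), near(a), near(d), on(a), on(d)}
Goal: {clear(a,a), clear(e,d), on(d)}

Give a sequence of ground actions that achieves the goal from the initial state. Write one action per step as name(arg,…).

step(a); step(d); tag(e,d)

1. step(a)  →  {clear(a,a), clear(d,a), near(d), on(a), on(d)}
2. step(d)  →  {clear(a,a), clear(d,a), clear(d,d), on(a), on(d)}
3. tag(e,d)  →  {clear(a,a), clear(d,a), clear(e,d), on(a), on(d)}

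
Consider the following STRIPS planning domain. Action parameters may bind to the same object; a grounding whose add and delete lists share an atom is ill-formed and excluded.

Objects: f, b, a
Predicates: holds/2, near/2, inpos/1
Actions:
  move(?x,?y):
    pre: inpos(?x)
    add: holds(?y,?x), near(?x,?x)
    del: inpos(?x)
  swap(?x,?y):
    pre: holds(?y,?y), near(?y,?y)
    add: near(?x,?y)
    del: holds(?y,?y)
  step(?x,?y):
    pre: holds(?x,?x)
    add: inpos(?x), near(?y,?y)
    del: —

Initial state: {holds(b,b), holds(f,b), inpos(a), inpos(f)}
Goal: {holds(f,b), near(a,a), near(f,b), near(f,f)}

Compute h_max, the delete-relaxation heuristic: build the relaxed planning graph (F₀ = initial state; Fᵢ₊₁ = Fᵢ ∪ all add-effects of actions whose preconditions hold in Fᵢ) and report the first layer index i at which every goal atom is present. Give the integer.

F0 = init (4 atoms)
F1 = F0 ∪ {holds(a,a), holds(a,f), holds(b,a), holds(b,f), holds(f,a), holds(f,f), inpos(b), near(a,a), near(b,b), near(f,f)}  (14 atoms)
F2 = F1 ∪ {holds(a,b), near(a,b), near(a,f), near(b,a), near(b,f), near(f,a), near(f,b)}  (21 atoms)
goal ⊆ F2  ⇒  h_max = 2

2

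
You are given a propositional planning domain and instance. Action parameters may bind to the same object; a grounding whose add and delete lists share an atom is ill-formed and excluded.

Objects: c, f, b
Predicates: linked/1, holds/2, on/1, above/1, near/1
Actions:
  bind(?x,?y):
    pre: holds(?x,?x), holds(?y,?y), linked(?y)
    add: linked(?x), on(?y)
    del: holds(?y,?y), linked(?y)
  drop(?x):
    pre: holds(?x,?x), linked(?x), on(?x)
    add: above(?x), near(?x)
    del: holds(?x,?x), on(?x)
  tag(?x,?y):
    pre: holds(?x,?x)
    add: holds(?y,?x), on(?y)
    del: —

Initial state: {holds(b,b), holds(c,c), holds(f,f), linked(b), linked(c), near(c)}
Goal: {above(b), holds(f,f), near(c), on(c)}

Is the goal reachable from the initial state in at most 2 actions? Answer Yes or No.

1. bind(f,c)  →  {holds(b,b), holds(f,f), linked(b), linked(f), near(c), on(c)}
2. tag(f,b)  →  {holds(b,b), holds(b,f), holds(f,f), linked(b), linked(f), near(c), on(b), on(c)}
3. drop(b)  →  {above(b), holds(b,f), holds(f,f), linked(b), linked(f), near(b), near(c), on(c)}
optimal plan length = 3; 3 > 2

No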